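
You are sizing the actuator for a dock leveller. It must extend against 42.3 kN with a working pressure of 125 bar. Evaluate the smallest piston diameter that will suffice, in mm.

Extension force acts on the full piston face: F = P × (π/4)D².
D = √(4F / (πP)) = √(4 × 42.3 kN / (π × 125 bar))

D ≈ 65.6 mm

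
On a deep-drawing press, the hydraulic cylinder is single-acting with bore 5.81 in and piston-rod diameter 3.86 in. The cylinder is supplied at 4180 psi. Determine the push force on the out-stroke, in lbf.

F ≈ 1.11e5 lbf

Cap-side area A_cap = π/4 × (5.81 in)² = 26.51 in^2
F = P × A_cap = 4180 psi × A_cap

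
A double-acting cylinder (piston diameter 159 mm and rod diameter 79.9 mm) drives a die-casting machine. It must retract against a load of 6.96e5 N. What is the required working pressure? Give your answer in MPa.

Rod-side annular area A_ann = π/4 × (159² − 79.9²) = 14840 mm^2
Retraction: pressure acts on the annular area.
P = F / A = 6.96e5 N / A

P ≈ 46.9 MPa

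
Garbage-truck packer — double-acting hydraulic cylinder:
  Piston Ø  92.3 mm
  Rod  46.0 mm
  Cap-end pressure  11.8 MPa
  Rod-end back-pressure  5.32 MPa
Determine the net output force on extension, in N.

F ≈ 52200 N

Cap-side area A_cap = π/4 × (92.3 mm)² = 6691 mm^2
Rod-side annular area A_ann = π/4 × (92.3² − 46.0²) = 5029 mm^2
Net thrust = P_cap·A_cap − P_rod·A_ann = 78950 N − 26750 N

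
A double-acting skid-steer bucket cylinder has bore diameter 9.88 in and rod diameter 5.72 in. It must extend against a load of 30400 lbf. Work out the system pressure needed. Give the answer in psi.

P ≈ 397 psi

Cap-side area A_cap = π/4 × (9.88 in)² = 76.67 in^2
P = F / A = 30400 lbf / A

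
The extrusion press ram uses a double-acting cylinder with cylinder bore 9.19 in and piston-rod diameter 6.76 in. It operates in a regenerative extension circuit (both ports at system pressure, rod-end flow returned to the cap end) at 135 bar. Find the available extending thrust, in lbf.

F ≈ 70300 lbf

With equal pressure on both faces, forces on the annular region cancel; the net push is pressure × rod cross-section.
Rod cross-section A_rod = π/4 × (6.76 in)² = 35.89 in^2
F = P × A_rod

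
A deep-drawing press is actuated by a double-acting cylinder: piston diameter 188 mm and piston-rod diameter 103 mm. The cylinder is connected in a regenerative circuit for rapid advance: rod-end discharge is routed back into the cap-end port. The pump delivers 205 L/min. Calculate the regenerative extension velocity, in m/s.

In regeneration the rod-end outflow joins the pump flow into the cap end, so the net volume the pump must supply per unit advance equals the rod cross-section area.
Rod cross-section A_rod = π/4 × (103 mm)² = 8332 mm^2
v = Q_pump / A_rod

v ≈ 0.410 m/s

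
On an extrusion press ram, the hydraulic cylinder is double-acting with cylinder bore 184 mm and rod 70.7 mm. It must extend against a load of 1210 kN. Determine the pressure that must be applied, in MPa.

P ≈ 45.5 MPa

Cap-side area A_cap = π/4 × (184 mm)² = 26590 mm^2
P = F / A = 1210 kN / A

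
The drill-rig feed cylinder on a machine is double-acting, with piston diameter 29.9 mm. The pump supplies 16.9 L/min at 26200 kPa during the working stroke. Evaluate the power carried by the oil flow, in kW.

Hydraulic power = P × Q

W ≈ 7.38 kW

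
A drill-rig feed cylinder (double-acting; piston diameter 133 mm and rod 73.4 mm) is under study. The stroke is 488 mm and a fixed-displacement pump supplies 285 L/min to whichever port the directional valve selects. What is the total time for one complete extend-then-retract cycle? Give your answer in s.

t ≈ 2.42 s

Cap-side area A_cap = π/4 × (133 mm)² = 13890 mm^2
Rod-side annular area A_ann = π/4 × (133² − 73.4²) = 9662 mm^2
t_ext = A_cap·L/Q = 1.427 s
t_ret = A_ann·L/Q = 0.9926 s
t_cycle = t_ext + t_ret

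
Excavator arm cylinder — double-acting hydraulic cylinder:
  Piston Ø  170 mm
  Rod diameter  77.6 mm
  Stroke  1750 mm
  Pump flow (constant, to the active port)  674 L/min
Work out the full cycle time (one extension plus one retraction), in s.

Cap-side area A_cap = π/4 × (170 mm)² = 22700 mm^2
Rod-side annular area A_ann = π/4 × (170² − 77.6²) = 17970 mm^2
t_ext = A_cap·L/Q = 3.536 s
t_ret = A_ann·L/Q = 2.799 s
t_cycle = t_ext + t_ret

t ≈ 6.34 s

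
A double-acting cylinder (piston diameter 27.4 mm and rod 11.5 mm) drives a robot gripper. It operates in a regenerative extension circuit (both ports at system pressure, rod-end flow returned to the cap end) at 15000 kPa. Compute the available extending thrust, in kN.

F ≈ 1.56 kN

With equal pressure on both faces, forces on the annular region cancel; the net push is pressure × rod cross-section.
Rod cross-section A_rod = π/4 × (11.5 mm)² = 103.9 mm^2
F = P × A_rod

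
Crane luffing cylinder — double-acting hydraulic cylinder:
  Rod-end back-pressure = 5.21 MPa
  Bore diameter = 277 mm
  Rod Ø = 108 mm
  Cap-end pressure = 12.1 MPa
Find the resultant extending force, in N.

Cap-side area A_cap = π/4 × (277 mm)² = 60260 mm^2
Rod-side annular area A_ann = π/4 × (277² − 108²) = 51100 mm^2
Net thrust = P_cap·A_cap − P_rod·A_ann = 7.292e5 N − 2.662e5 N

F ≈ 4.63e5 N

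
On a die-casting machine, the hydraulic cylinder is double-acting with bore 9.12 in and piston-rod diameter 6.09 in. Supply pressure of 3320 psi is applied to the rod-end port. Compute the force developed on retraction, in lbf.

Rod-side annular area A_ann = π/4 × (9.12² − 6.09²) = 36.20 in^2
On retraction the pressure acts on the annular area (bore minus rod).
F = P × A_ann

F ≈ 1.20e5 lbf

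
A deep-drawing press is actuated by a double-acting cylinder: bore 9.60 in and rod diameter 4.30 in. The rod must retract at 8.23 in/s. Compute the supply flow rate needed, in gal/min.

Q ≈ 124 gal/min

Rod-side annular area A_ann = π/4 × (9.60² − 4.30²) = 57.86 in^2
Q = A × v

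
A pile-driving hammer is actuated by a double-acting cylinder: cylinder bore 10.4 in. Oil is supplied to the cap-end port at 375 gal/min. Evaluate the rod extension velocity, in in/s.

v ≈ 17.0 in/s

Cap-side area A_cap = π/4 × (10.4 in)² = 84.95 in^2
v = Q / A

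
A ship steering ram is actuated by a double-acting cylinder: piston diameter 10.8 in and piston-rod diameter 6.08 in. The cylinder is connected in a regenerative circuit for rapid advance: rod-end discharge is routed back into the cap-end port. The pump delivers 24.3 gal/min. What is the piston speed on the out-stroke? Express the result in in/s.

v ≈ 3.22 in/s

In regeneration the rod-end outflow joins the pump flow into the cap end, so the net volume the pump must supply per unit advance equals the rod cross-section area.
Rod cross-section A_rod = π/4 × (6.08 in)² = 29.03 in^2
v = Q_pump / A_rod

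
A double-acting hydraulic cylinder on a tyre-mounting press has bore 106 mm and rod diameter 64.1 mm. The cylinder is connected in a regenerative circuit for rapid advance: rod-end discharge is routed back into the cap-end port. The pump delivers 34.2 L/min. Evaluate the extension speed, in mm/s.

In regeneration the rod-end outflow joins the pump flow into the cap end, so the net volume the pump must supply per unit advance equals the rod cross-section area.
Rod cross-section A_rod = π/4 × (64.1 mm)² = 3227 mm^2
v = Q_pump / A_rod

v ≈ 177 mm/s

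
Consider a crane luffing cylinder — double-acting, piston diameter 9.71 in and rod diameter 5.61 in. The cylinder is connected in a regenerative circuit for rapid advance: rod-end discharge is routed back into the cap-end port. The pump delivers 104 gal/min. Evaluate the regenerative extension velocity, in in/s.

In regeneration the rod-end outflow joins the pump flow into the cap end, so the net volume the pump must supply per unit advance equals the rod cross-section area.
Rod cross-section A_rod = π/4 × (5.61 in)² = 24.72 in^2
v = Q_pump / A_rod

v ≈ 16.2 in/s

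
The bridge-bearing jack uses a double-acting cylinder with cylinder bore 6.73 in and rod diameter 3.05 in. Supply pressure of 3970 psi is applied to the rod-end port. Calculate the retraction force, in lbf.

F ≈ 1.12e5 lbf

Rod-side annular area A_ann = π/4 × (6.73² − 3.05²) = 28.27 in^2
On retraction the pressure acts on the annular area (bore minus rod).
F = P × A_ann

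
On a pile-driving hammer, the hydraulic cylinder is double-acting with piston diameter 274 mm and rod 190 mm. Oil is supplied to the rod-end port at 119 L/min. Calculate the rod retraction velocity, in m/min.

Rod-side annular area A_ann = π/4 × (274² − 190²) = 30610 mm^2
Flow into the rod-end port fills the annular volume.
v = Q / A

v ≈ 3.89 m/min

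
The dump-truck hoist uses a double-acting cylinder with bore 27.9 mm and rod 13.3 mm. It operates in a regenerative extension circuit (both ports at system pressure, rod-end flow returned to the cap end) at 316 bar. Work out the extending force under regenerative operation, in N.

With equal pressure on both faces, forces on the annular region cancel; the net push is pressure × rod cross-section.
Rod cross-section A_rod = π/4 × (13.3 mm)² = 138.9 mm^2
F = P × A_rod

F ≈ 4390 N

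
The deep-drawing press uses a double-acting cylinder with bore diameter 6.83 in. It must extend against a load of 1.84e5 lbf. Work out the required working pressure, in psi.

P ≈ 5020 psi

Cap-side area A_cap = π/4 × (6.83 in)² = 36.64 in^2
P = F / A = 1.84e5 lbf / A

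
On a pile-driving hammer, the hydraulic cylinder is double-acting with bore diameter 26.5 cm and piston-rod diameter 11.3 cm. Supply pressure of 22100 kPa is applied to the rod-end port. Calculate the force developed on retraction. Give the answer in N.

F ≈ 9.97e5 N

Rod-side annular area A_ann = π/4 × (26.5² − 11.3²) = 451.3 cm^2
On retraction the pressure acts on the annular area (bore minus rod).
F = P × A_ann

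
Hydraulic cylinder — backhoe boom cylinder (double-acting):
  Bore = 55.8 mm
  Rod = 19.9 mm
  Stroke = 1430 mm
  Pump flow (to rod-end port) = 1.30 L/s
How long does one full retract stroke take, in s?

Rod-side annular area A_ann = π/4 × (55.8² − 19.9²) = 2134 mm^2
Swept volume V = A × L; t = V / Q = A·L / Q

t ≈ 2.35 s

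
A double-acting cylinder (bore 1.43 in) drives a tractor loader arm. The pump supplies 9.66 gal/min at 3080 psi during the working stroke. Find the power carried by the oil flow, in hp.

Hydraulic power = P × Q

W ≈ 17.4 hp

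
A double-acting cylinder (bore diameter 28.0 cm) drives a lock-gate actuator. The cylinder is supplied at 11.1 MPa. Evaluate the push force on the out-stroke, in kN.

F ≈ 683 kN

Cap-side area A_cap = π/4 × (28.0 cm)² = 615.8 cm^2
F = P × A_cap = 11.1 MPa × A_cap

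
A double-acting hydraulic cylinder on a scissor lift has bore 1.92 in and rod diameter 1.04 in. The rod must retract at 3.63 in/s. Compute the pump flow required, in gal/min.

Q ≈ 1.93 gal/min

Rod-side annular area A_ann = π/4 × (1.92² − 1.04²) = 2.046 in^2
Q = A × v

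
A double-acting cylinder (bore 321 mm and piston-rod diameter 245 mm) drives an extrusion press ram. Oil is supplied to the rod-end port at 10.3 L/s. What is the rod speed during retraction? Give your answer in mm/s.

Rod-side annular area A_ann = π/4 × (321² − 245²) = 33780 mm^2
Flow into the rod-end port fills the annular volume.
v = Q / A

v ≈ 305 mm/s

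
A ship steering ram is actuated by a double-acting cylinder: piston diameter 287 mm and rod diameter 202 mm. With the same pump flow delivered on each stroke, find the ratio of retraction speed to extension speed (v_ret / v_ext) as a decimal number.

v_ret/v_ext ≈ 1.98

Cap-side area A_cap = π/4 × (287 mm)² = 64690 mm^2
Rod-side annular area A_ann = π/4 × (287² − 202²) = 32650 mm^2
For equal Q, v ∝ 1/A, so v_ret/v_ext = A_cap/A_ann.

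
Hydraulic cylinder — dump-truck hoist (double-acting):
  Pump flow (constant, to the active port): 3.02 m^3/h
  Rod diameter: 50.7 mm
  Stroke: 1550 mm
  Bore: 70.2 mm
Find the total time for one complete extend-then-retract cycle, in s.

t ≈ 10.6 s

Cap-side area A_cap = π/4 × (70.2 mm)² = 3870 mm^2
Rod-side annular area A_ann = π/4 × (70.2² − 50.7²) = 1852 mm^2
t_ext = A_cap·L/Q = 7.151 s
t_ret = A_ann·L/Q = 3.421 s
t_cycle = t_ext + t_ret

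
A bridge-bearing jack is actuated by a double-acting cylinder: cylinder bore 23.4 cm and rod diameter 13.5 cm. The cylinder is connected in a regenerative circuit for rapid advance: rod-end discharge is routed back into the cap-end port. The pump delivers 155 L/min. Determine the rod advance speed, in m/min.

v ≈ 10.8 m/min

In regeneration the rod-end outflow joins the pump flow into the cap end, so the net volume the pump must supply per unit advance equals the rod cross-section area.
Rod cross-section A_rod = π/4 × (13.5 cm)² = 143.1 cm^2
v = Q_pump / A_rod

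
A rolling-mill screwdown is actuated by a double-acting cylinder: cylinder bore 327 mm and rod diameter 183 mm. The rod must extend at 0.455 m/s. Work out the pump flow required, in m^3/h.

Q ≈ 138 m^3/h

Cap-side area A_cap = π/4 × (327 mm)² = 83980 mm^2
Q = A × v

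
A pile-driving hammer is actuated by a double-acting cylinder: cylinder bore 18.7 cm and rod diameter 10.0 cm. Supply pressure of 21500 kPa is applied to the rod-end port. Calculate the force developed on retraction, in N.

Rod-side annular area A_ann = π/4 × (18.7² − 10.0²) = 196.1 cm^2
On retraction the pressure acts on the annular area (bore minus rod).
F = P × A_ann

F ≈ 4.22e5 N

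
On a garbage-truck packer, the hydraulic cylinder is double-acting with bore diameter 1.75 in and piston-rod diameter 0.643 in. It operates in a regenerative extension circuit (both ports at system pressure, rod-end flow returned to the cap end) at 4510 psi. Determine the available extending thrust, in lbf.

F ≈ 1460 lbf

With equal pressure on both faces, forces on the annular region cancel; the net push is pressure × rod cross-section.
Rod cross-section A_rod = π/4 × (0.643 in)² = 0.3247 in^2
F = P × A_rod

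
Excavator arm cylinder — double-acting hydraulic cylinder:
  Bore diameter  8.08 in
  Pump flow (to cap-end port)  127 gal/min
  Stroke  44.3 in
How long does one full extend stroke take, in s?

t ≈ 4.65 s

Cap-side area A_cap = π/4 × (8.08 in)² = 51.28 in^2
Swept volume V = A × L; t = V / Q = A·L / Q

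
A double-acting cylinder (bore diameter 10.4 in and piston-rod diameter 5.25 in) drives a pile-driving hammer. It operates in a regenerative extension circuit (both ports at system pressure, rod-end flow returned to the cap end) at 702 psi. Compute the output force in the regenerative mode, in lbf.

F ≈ 15200 lbf

With equal pressure on both faces, forces on the annular region cancel; the net push is pressure × rod cross-section.
Rod cross-section A_rod = π/4 × (5.25 in)² = 21.65 in^2
F = P × A_rod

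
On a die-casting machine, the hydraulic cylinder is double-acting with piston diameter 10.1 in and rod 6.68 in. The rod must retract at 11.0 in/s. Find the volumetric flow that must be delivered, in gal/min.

Rod-side annular area A_ann = π/4 × (10.1² − 6.68²) = 45.07 in^2
Q = A × v

Q ≈ 129 gal/min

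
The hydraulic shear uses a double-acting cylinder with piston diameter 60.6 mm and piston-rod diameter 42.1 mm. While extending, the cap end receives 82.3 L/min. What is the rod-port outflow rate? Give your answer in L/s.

Q_out ≈ 0.710 L/s

Cap-side area A_cap = π/4 × (60.6 mm)² = 2884 mm^2
Rod-side annular area A_ann = π/4 × (60.6² − 42.1²) = 1492 mm^2
Piston speed v = Q_in/A_cap; rod-end outflow Q_out = v × A_ann = Q_in × A_ann/A_cap.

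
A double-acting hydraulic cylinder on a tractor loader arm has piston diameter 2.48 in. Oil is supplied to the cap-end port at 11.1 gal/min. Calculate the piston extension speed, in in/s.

Cap-side area A_cap = π/4 × (2.48 in)² = 4.831 in^2
v = Q / A

v ≈ 8.85 in/s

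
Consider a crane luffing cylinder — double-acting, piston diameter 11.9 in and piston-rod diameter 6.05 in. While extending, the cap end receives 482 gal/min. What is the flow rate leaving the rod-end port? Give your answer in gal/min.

Cap-side area A_cap = π/4 × (11.9 in)² = 111.2 in^2
Rod-side annular area A_ann = π/4 × (11.9² − 6.05²) = 82.47 in^2
Piston speed v = Q_in/A_cap; rod-end outflow Q_out = v × A_ann = Q_in × A_ann/A_cap.

Q_out ≈ 357 gal/min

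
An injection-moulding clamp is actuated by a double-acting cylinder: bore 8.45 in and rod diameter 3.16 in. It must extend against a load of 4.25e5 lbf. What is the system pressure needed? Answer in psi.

P ≈ 7580 psi

Cap-side area A_cap = π/4 × (8.45 in)² = 56.08 in^2
P = F / A = 4.25e5 lbf / A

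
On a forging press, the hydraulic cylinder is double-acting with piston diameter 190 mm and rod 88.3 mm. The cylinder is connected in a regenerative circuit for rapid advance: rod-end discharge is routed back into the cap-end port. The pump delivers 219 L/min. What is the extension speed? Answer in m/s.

v ≈ 0.596 m/s

In regeneration the rod-end outflow joins the pump flow into the cap end, so the net volume the pump must supply per unit advance equals the rod cross-section area.
Rod cross-section A_rod = π/4 × (88.3 mm)² = 6124 mm^2
v = Q_pump / A_rod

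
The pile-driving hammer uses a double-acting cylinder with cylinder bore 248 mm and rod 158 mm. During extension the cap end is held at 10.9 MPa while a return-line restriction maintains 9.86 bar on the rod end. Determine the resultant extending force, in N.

F ≈ 4.98e5 N

Cap-side area A_cap = π/4 × (248 mm)² = 48310 mm^2
Rod-side annular area A_ann = π/4 × (248² − 158²) = 28700 mm^2
Net thrust = P_cap·A_cap − P_rod·A_ann = 5.265e5 N − 28300 N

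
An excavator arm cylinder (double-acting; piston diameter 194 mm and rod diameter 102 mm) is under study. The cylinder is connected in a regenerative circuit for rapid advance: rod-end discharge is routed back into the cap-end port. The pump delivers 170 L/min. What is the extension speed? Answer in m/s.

In regeneration the rod-end outflow joins the pump flow into the cap end, so the net volume the pump must supply per unit advance equals the rod cross-section area.
Rod cross-section A_rod = π/4 × (102 mm)² = 8171 mm^2
v = Q_pump / A_rod

v ≈ 0.347 m/s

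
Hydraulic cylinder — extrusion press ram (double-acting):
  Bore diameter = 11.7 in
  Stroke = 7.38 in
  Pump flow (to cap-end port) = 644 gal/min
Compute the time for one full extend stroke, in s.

t ≈ 0.320 s

Cap-side area A_cap = π/4 × (11.7 in)² = 107.5 in^2
Swept volume V = A × L; t = V / Q = A·L / Q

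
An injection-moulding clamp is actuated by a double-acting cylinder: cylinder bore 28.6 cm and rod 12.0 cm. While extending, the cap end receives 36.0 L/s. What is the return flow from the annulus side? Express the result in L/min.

Cap-side area A_cap = π/4 × (28.6 cm)² = 642.4 cm^2
Rod-side annular area A_ann = π/4 × (28.6² − 12.0²) = 529.3 cm^2
Piston speed v = Q_in/A_cap; rod-end outflow Q_out = v × A_ann = Q_in × A_ann/A_cap.

Q_out ≈ 1780 L/min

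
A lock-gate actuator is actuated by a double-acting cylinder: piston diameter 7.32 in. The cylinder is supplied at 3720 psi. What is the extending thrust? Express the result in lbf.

F ≈ 1.57e5 lbf

Cap-side area A_cap = π/4 × (7.32 in)² = 42.08 in^2
F = P × A_cap = 3720 psi × A_cap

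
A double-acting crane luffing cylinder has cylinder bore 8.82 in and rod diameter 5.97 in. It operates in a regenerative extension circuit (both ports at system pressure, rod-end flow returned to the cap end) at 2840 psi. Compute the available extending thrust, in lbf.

With equal pressure on both faces, forces on the annular region cancel; the net push is pressure × rod cross-section.
Rod cross-section A_rod = π/4 × (5.97 in)² = 27.99 in^2
F = P × A_rod

F ≈ 79500 lbf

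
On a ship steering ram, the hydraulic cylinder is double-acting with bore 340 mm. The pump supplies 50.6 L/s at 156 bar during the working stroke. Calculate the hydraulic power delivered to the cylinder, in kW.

W ≈ 789 kW

Hydraulic power = P × Q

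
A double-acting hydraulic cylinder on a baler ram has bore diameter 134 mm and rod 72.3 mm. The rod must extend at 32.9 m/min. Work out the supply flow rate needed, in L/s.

Cap-side area A_cap = π/4 × (134 mm)² = 14100 mm^2
Q = A × v

Q ≈ 7.73 L/s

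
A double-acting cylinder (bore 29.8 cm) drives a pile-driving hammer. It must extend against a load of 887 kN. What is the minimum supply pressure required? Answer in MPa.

P ≈ 12.7 MPa

Cap-side area A_cap = π/4 × (29.8 cm)² = 697.5 cm^2
P = F / A = 887 kN / A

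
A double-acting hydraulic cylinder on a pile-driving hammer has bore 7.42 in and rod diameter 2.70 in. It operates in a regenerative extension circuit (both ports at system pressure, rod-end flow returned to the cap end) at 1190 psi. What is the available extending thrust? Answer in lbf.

F ≈ 6810 lbf

With equal pressure on both faces, forces on the annular region cancel; the net push is pressure × rod cross-section.
Rod cross-section A_rod = π/4 × (2.70 in)² = 5.726 in^2
F = P × A_rod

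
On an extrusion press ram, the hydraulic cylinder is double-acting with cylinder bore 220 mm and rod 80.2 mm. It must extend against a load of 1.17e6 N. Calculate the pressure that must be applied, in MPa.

P ≈ 30.8 MPa

Cap-side area A_cap = π/4 × (220 mm)² = 38010 mm^2
P = F / A = 1.17e6 N / A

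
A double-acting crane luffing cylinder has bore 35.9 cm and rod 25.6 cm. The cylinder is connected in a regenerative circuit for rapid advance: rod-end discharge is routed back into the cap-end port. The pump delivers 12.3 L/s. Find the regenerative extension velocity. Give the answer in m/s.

In regeneration the rod-end outflow joins the pump flow into the cap end, so the net volume the pump must supply per unit advance equals the rod cross-section area.
Rod cross-section A_rod = π/4 × (25.6 cm)² = 514.7 cm^2
v = Q_pump / A_rod

v ≈ 0.239 m/s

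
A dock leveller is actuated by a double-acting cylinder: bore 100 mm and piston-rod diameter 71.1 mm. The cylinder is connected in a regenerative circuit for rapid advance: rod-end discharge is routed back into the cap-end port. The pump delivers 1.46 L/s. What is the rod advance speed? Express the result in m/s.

In regeneration the rod-end outflow joins the pump flow into the cap end, so the net volume the pump must supply per unit advance equals the rod cross-section area.
Rod cross-section A_rod = π/4 × (71.1 mm)² = 3970 mm^2
v = Q_pump / A_rod

v ≈ 0.368 m/s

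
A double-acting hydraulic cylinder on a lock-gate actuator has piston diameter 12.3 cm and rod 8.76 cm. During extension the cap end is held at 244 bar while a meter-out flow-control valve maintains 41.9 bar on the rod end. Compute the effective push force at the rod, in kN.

F ≈ 265 kN

Cap-side area A_cap = π/4 × (12.3 cm)² = 118.8 cm^2
Rod-side annular area A_ann = π/4 × (12.3² − 8.76²) = 58.55 cm^2
Net thrust = P_cap·A_cap − P_rod·A_ann = 289.9 kN − 24.53 kN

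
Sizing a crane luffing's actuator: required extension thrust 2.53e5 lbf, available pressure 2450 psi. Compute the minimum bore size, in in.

Extension force acts on the full piston face: F = P × (π/4)D².
D = √(4F / (πP)) = √(4 × 2.53e5 lbf / (π × 2450 psi))

D ≈ 11.5 in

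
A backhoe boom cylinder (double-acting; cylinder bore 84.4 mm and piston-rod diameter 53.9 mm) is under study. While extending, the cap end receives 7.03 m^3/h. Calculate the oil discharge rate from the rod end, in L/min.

Q_out ≈ 69.4 L/min

Cap-side area A_cap = π/4 × (84.4 mm)² = 5595 mm^2
Rod-side annular area A_ann = π/4 × (84.4² − 53.9²) = 3313 mm^2
Piston speed v = Q_in/A_cap; rod-end outflow Q_out = v × A_ann = Q_in × A_ann/A_cap.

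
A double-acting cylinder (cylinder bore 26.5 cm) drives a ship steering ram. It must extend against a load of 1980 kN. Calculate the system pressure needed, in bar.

P ≈ 359 bar

Cap-side area A_cap = π/4 × (26.5 cm)² = 551.5 cm^2
P = F / A = 1980 kN / A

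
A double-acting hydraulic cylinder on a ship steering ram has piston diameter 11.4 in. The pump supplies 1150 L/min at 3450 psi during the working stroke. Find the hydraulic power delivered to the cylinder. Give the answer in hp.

W ≈ 611 hp

Hydraulic power = P × Q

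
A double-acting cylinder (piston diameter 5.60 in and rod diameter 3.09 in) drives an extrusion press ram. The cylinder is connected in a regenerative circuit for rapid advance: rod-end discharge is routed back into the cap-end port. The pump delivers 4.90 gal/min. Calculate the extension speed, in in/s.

In regeneration the rod-end outflow joins the pump flow into the cap end, so the net volume the pump must supply per unit advance equals the rod cross-section area.
Rod cross-section A_rod = π/4 × (3.09 in)² = 7.499 in^2
v = Q_pump / A_rod

v ≈ 2.52 in/s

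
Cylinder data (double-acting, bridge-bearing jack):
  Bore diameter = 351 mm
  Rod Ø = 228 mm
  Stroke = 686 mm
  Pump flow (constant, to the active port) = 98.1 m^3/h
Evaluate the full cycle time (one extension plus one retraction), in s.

t ≈ 3.84 s

Cap-side area A_cap = π/4 × (351 mm)² = 96760 mm^2
Rod-side annular area A_ann = π/4 × (351² − 228²) = 55930 mm^2
t_ext = A_cap·L/Q = 2.436 s
t_ret = A_ann·L/Q = 1.408 s
t_cycle = t_ext + t_ret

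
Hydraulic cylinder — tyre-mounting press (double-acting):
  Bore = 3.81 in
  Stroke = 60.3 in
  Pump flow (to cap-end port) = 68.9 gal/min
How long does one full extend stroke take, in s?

Cap-side area A_cap = π/4 × (3.81 in)² = 11.40 in^2
Swept volume V = A × L; t = V / Q = A·L / Q

t ≈ 2.59 s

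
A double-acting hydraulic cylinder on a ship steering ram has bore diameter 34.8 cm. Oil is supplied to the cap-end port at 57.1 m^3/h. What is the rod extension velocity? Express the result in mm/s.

v ≈ 167 mm/s

Cap-side area A_cap = π/4 × (34.8 cm)² = 951.1 cm^2
v = Q / A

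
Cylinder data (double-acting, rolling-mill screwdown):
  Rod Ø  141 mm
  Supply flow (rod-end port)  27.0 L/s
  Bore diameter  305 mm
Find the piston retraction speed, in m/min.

v ≈ 28.2 m/min

Rod-side annular area A_ann = π/4 × (305² − 141²) = 57450 mm^2
Flow into the rod-end port fills the annular volume.
v = Q / A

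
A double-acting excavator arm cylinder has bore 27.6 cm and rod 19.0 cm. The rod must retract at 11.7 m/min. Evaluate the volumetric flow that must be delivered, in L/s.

Rod-side annular area A_ann = π/4 × (27.6² − 19.0²) = 314.8 cm^2
Q = A × v

Q ≈ 6.14 L/s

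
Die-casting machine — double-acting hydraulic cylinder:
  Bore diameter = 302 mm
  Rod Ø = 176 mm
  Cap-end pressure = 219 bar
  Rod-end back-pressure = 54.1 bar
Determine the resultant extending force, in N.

F ≈ 1.31e6 N

Cap-side area A_cap = π/4 × (302 mm)² = 71630 mm^2
Rod-side annular area A_ann = π/4 × (302² − 176²) = 47300 mm^2
Net thrust = P_cap·A_cap − P_rod·A_ann = 1.569e6 N − 2.559e5 N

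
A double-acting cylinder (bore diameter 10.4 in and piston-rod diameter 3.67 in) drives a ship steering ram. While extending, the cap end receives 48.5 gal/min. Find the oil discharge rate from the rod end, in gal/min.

Q_out ≈ 42.5 gal/min

Cap-side area A_cap = π/4 × (10.4 in)² = 84.95 in^2
Rod-side annular area A_ann = π/4 × (10.4² − 3.67²) = 74.37 in^2
Piston speed v = Q_in/A_cap; rod-end outflow Q_out = v × A_ann = Q_in × A_ann/A_cap.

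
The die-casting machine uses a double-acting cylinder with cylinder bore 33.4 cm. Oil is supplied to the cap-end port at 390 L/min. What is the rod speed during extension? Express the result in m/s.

v ≈ 0.0742 m/s

Cap-side area A_cap = π/4 × (33.4 cm)² = 876.2 cm^2
v = Q / A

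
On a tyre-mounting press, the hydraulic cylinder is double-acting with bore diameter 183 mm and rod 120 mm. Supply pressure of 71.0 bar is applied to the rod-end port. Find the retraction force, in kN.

F ≈ 106 kN

Rod-side annular area A_ann = π/4 × (183² − 120²) = 14990 mm^2
On retraction the pressure acts on the annular area (bore minus rod).
F = P × A_ann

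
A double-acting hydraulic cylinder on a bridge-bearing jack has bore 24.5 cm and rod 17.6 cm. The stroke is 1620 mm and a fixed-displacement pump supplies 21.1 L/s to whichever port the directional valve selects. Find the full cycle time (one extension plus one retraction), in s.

Cap-side area A_cap = π/4 × (24.5 cm)² = 471.4 cm^2
Rod-side annular area A_ann = π/4 × (24.5² − 17.6²) = 228.2 cm^2
t_ext = A_cap·L/Q = 3.620 s
t_ret = A_ann·L/Q = 1.752 s
t_cycle = t_ext + t_ret

t ≈ 5.37 s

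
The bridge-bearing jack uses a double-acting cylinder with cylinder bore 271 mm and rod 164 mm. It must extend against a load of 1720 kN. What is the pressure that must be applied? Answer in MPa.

Cap-side area A_cap = π/4 × (271 mm)² = 57680 mm^2
P = F / A = 1720 kN / A

P ≈ 29.8 MPa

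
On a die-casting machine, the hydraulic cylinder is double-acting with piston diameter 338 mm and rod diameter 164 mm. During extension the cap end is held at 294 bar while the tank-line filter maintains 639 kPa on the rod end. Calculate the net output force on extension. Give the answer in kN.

F ≈ 2590 kN

Cap-side area A_cap = π/4 × (338 mm)² = 89730 mm^2
Rod-side annular area A_ann = π/4 × (338² − 164²) = 68600 mm^2
Net thrust = P_cap·A_cap − P_rod·A_ann = 2638 kN − 43.84 kN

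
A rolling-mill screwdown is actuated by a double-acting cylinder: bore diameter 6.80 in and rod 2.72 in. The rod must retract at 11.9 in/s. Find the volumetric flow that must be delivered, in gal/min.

Q ≈ 94.3 gal/min

Rod-side annular area A_ann = π/4 × (6.80² − 2.72²) = 30.51 in^2
Q = A × v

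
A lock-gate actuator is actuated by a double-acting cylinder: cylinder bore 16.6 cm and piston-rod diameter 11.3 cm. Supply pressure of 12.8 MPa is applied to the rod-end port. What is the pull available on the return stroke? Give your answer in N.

Rod-side annular area A_ann = π/4 × (16.6² − 11.3²) = 116.1 cm^2
On retraction the pressure acts on the annular area (bore minus rod).
F = P × A_ann

F ≈ 1.49e5 N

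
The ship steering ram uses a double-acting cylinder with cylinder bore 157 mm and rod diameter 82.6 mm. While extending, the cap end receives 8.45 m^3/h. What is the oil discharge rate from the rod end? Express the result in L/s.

Cap-side area A_cap = π/4 × (157 mm)² = 19360 mm^2
Rod-side annular area A_ann = π/4 × (157² − 82.6²) = 14000 mm^2
Piston speed v = Q_in/A_cap; rod-end outflow Q_out = v × A_ann = Q_in × A_ann/A_cap.

Q_out ≈ 1.70 L/s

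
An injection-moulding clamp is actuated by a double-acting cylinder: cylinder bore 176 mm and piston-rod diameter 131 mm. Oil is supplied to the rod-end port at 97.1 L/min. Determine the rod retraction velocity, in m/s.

v ≈ 0.149 m/s

Rod-side annular area A_ann = π/4 × (176² − 131²) = 10850 mm^2
Flow into the rod-end port fills the annular volume.
v = Q / A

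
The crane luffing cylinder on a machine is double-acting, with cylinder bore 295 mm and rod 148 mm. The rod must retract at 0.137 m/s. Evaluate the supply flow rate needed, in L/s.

Q ≈ 7.01 L/s

Rod-side annular area A_ann = π/4 × (295² − 148²) = 51150 mm^2
Q = A × v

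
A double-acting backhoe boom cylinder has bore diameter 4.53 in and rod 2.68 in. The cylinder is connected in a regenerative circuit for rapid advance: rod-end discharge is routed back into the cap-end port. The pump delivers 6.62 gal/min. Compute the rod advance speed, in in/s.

v ≈ 4.52 in/s

In regeneration the rod-end outflow joins the pump flow into the cap end, so the net volume the pump must supply per unit advance equals the rod cross-section area.
Rod cross-section A_rod = π/4 × (2.68 in)² = 5.641 in^2
v = Q_pump / A_rod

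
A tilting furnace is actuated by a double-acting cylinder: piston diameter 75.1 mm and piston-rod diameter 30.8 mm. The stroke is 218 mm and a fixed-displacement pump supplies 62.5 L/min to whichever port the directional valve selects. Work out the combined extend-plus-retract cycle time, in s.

Cap-side area A_cap = π/4 × (75.1 mm)² = 4430 mm^2
Rod-side annular area A_ann = π/4 × (75.1² − 30.8²) = 3685 mm^2
t_ext = A_cap·L/Q = 0.9270 s
t_ret = A_ann·L/Q = 0.7711 s
t_cycle = t_ext + t_ret

t ≈ 1.70 s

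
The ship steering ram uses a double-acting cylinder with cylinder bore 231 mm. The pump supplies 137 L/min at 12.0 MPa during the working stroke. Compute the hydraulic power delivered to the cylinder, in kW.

W ≈ 27.4 kW

Hydraulic power = P × Q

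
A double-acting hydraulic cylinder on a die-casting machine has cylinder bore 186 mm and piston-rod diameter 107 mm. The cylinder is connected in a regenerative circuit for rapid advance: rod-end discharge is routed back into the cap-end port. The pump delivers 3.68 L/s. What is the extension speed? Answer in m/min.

In regeneration the rod-end outflow joins the pump flow into the cap end, so the net volume the pump must supply per unit advance equals the rod cross-section area.
Rod cross-section A_rod = π/4 × (107 mm)² = 8992 mm^2
v = Q_pump / A_rod

v ≈ 24.6 m/min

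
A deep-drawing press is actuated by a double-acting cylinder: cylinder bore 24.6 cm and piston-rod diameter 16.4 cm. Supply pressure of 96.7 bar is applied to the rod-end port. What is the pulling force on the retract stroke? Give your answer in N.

F ≈ 2.55e5 N

Rod-side annular area A_ann = π/4 × (24.6² − 16.4²) = 264.1 cm^2
On retraction the pressure acts on the annular area (bore minus rod).
F = P × A_ann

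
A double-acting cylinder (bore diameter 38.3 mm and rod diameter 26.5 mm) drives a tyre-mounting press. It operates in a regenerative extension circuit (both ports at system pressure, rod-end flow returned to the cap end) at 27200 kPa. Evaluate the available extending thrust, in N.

With equal pressure on both faces, forces on the annular region cancel; the net push is pressure × rod cross-section.
Rod cross-section A_rod = π/4 × (26.5 mm)² = 551.5 mm^2
F = P × A_rod

F ≈ 15000 N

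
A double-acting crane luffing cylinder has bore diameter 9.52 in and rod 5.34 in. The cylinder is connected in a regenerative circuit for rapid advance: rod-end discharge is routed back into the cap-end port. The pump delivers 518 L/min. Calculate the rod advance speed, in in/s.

In regeneration the rod-end outflow joins the pump flow into the cap end, so the net volume the pump must supply per unit advance equals the rod cross-section area.
Rod cross-section A_rod = π/4 × (5.34 in)² = 22.40 in^2
v = Q_pump / A_rod

v ≈ 23.5 in/s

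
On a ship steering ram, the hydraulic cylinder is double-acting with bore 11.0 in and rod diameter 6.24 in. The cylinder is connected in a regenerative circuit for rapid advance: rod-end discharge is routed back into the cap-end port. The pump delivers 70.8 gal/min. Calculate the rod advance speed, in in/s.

v ≈ 8.91 in/s

In regeneration the rod-end outflow joins the pump flow into the cap end, so the net volume the pump must supply per unit advance equals the rod cross-section area.
Rod cross-section A_rod = π/4 × (6.24 in)² = 30.58 in^2
v = Q_pump / A_rod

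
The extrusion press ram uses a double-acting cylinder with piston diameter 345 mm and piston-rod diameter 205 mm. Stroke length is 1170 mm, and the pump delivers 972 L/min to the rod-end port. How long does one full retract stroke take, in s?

Rod-side annular area A_ann = π/4 × (345² − 205²) = 60480 mm^2
Swept volume V = A × L; t = V / Q = A·L / Q

t ≈ 4.37 s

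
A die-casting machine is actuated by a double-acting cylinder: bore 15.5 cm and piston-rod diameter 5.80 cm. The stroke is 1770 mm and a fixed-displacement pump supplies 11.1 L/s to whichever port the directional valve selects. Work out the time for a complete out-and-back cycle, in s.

t ≈ 5.60 s

Cap-side area A_cap = π/4 × (15.5 cm)² = 188.7 cm^2
Rod-side annular area A_ann = π/4 × (15.5² − 5.80²) = 162.3 cm^2
t_ext = A_cap·L/Q = 3.009 s
t_ret = A_ann·L/Q = 2.588 s
t_cycle = t_ext + t_ret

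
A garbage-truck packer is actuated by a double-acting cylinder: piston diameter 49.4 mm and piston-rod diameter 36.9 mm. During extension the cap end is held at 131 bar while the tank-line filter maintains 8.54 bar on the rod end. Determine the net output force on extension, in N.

Cap-side area A_cap = π/4 × (49.4 mm)² = 1917 mm^2
Rod-side annular area A_ann = π/4 × (49.4² − 36.9²) = 847.2 mm^2
Net thrust = P_cap·A_cap − P_rod·A_ann = 25110 N − 723.6 N

F ≈ 24400 N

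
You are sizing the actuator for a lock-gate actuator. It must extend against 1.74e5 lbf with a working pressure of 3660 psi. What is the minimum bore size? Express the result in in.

Extension force acts on the full piston face: F = P × (π/4)D².
D = √(4F / (πP)) = √(4 × 1.74e5 lbf / (π × 3660 psi))

D ≈ 7.78 in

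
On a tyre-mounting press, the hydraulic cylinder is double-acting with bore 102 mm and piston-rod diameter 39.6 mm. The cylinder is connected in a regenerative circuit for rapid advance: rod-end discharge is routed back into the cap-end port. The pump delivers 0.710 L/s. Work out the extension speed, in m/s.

In regeneration the rod-end outflow joins the pump flow into the cap end, so the net volume the pump must supply per unit advance equals the rod cross-section area.
Rod cross-section A_rod = π/4 × (39.6 mm)² = 1232 mm^2
v = Q_pump / A_rod

v ≈ 0.576 m/s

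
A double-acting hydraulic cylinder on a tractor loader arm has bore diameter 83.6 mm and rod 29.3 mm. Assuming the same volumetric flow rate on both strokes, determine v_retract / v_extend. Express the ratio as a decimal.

v_ret/v_ext ≈ 1.14

Cap-side area A_cap = π/4 × (83.6 mm)² = 5489 mm^2
Rod-side annular area A_ann = π/4 × (83.6² − 29.3²) = 4815 mm^2
For equal Q, v ∝ 1/A, so v_ret/v_ext = A_cap/A_ann.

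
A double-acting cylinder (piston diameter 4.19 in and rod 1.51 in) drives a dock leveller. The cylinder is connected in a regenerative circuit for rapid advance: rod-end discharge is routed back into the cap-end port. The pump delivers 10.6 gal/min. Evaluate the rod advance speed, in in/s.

v ≈ 22.8 in/s

In regeneration the rod-end outflow joins the pump flow into the cap end, so the net volume the pump must supply per unit advance equals the rod cross-section area.
Rod cross-section A_rod = π/4 × (1.51 in)² = 1.791 in^2
v = Q_pump / A_rod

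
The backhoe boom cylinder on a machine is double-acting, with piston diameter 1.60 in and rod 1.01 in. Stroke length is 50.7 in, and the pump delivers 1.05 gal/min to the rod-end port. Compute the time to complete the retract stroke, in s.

Rod-side annular area A_ann = π/4 × (1.60² − 1.01²) = 1.209 in^2
Swept volume V = A × L; t = V / Q = A·L / Q

t ≈ 15.2 s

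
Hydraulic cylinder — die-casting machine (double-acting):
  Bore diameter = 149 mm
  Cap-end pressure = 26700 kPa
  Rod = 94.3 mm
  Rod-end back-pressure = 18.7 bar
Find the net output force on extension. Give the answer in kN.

Cap-side area A_cap = π/4 × (149 mm)² = 17440 mm^2
Rod-side annular area A_ann = π/4 × (149² − 94.3²) = 10450 mm^2
Net thrust = P_cap·A_cap − P_rod·A_ann = 465.6 kN − 19.55 kN

F ≈ 446 kN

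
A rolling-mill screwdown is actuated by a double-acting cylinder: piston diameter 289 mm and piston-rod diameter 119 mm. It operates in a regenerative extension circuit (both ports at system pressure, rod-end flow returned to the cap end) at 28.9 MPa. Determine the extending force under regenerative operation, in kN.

With equal pressure on both faces, forces on the annular region cancel; the net push is pressure × rod cross-section.
Rod cross-section A_rod = π/4 × (119 mm)² = 11120 mm^2
F = P × A_rod

F ≈ 321 kN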